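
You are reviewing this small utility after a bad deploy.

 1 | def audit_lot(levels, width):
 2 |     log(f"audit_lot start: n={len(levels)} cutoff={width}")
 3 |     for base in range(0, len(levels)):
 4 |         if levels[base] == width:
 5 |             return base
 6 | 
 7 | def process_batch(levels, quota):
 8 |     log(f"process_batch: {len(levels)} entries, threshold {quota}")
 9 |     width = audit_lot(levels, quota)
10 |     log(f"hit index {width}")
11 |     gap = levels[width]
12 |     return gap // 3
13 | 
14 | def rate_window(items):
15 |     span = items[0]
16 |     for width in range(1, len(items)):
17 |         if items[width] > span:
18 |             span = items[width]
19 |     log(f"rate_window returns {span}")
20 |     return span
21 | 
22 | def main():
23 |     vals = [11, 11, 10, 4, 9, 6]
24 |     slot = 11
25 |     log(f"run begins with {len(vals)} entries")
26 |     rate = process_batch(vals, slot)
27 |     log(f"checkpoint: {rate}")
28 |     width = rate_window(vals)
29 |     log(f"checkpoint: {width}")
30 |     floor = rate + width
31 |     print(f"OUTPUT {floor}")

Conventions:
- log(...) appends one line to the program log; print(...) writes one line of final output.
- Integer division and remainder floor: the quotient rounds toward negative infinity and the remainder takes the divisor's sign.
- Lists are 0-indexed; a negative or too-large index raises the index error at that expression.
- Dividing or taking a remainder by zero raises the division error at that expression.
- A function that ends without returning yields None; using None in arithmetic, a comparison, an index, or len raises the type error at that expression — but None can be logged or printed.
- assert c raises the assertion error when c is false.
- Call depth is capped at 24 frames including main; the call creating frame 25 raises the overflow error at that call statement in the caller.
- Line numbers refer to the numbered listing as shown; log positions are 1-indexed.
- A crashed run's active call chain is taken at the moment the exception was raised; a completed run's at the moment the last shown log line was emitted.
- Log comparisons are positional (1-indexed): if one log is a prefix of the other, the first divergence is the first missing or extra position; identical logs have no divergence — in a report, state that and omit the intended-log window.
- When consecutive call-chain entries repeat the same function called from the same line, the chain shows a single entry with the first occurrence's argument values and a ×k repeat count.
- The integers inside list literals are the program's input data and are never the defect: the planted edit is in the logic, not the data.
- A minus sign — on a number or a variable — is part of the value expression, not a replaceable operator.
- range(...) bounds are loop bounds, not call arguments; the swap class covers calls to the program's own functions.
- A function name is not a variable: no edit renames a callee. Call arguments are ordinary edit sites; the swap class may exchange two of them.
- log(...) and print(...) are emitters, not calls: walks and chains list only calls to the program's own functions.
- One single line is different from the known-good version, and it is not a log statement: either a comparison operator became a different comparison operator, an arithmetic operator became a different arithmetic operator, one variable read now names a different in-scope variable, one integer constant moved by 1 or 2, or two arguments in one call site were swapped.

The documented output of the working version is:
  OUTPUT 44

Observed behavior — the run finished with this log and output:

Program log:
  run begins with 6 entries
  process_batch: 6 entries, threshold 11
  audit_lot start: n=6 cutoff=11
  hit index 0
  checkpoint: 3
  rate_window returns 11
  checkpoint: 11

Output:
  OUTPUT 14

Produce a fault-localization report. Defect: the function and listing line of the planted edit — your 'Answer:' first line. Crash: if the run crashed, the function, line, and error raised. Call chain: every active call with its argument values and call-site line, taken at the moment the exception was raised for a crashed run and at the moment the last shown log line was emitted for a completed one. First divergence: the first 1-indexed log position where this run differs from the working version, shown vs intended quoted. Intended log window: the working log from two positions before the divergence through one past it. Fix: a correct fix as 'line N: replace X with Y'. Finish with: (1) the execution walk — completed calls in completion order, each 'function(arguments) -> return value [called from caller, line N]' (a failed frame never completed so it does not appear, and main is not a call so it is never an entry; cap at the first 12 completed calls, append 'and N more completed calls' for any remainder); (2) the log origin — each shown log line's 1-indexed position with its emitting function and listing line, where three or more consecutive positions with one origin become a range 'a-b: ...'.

Answer: the defect is in process_batch at line 12.
Key observation: The earliest visible damage is log position 5 — 'checkpoint: 3' rather than the intended 'checkpoint: 33'.
Call chain: main.
First divergence: at position 5 the run shows 'checkpoint: 3' where the working version logs 'checkpoint: 33'.
Intended log window:
  3: audit_lot start: n=6 cutoff=11
  4: hit index 0
  5: checkpoint: 33
  6: rate_window returns 11
Execution walk:
  audit_lot([11, 11, 10, 4, 9, 6], 11) -> 0  [called from process_batch, line 9]
  process_batch([11, 11, 10, 4, 9, 6], 11) -> 3  [called from main, line 26]
  rate_window([11, 11, 10, 4, 9, 6]) -> 11  [called from main, line 28]
Log origin:
  1: emitted by main (line 25)
  2: emitted by process_batch (line 8)
  3: emitted by audit_lot (line 2)
  4: emitted by process_batch (line 10)
  5: emitted by main (line 27)
  6: emitted by rate_window (line 19)
  7: emitted by main (line 29)
A correct fix: line 12: replace `//` with `*`.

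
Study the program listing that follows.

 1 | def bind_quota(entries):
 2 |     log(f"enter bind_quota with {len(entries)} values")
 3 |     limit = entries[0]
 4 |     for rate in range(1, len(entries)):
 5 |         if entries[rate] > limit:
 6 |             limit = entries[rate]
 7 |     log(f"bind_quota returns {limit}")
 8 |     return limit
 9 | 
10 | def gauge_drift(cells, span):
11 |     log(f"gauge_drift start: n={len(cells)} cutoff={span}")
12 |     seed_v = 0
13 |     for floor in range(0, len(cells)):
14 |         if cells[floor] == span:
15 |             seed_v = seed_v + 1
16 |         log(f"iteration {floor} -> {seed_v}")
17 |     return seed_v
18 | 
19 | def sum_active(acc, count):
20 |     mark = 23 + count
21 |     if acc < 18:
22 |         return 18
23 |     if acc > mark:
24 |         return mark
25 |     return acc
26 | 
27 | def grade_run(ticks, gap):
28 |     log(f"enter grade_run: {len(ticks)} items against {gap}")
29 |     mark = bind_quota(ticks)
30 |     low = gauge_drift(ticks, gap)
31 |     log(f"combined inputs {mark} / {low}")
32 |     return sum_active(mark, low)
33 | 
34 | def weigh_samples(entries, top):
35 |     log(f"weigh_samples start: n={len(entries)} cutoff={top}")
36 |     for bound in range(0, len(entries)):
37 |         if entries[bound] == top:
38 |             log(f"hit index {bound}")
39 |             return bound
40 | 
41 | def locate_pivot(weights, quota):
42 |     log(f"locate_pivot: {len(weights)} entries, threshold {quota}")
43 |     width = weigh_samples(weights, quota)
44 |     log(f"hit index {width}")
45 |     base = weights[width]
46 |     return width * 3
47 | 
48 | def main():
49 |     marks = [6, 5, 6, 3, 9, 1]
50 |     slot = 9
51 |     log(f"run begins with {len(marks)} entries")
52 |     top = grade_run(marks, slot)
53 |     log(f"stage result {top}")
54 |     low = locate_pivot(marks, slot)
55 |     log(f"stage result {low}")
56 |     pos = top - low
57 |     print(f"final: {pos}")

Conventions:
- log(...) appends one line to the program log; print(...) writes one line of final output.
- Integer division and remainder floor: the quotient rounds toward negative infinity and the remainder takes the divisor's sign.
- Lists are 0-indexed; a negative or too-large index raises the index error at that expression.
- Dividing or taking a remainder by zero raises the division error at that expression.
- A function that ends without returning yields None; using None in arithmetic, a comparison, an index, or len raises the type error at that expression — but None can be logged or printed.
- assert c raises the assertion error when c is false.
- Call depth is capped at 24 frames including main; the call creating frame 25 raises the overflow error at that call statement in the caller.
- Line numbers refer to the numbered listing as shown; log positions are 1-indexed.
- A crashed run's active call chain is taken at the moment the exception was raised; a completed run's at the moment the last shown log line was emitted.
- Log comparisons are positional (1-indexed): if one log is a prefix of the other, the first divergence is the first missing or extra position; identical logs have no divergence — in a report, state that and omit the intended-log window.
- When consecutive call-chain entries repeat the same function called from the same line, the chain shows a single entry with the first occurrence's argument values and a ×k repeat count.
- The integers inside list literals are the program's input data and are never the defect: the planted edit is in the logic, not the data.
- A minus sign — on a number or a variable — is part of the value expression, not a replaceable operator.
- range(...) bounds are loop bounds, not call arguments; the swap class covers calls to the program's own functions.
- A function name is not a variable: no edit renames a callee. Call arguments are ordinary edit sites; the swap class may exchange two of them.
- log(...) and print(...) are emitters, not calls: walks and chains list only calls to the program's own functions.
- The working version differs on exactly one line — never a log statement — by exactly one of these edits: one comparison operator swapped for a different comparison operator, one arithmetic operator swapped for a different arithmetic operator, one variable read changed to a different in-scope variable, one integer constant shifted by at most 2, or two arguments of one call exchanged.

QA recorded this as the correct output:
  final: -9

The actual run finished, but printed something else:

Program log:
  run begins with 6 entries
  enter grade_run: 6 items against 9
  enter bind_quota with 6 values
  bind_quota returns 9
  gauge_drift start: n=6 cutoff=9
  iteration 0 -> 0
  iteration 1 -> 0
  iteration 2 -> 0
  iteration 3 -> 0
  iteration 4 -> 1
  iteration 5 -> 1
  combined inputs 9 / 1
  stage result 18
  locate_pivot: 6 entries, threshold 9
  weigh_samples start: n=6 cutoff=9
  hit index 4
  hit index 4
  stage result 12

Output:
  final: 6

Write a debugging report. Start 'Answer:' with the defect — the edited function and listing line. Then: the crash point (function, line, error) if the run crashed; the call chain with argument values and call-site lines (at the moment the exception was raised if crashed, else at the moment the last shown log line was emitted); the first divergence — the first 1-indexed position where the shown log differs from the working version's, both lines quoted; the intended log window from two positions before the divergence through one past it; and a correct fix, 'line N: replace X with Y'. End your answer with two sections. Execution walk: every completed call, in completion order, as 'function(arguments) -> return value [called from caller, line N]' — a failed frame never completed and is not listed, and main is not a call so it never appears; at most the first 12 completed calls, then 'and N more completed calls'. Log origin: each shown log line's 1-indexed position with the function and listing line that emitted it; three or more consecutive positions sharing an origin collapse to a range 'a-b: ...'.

Answer: the defect is in locate_pivot at line 46.
Key observation: Everything matches until log position 18, which reads 'stage result 12' in place of 'stage result 27'.
Call chain: main.
First divergence: position 18 — the shown line 'stage result 12' should read 'stage result 27'.
Intended log window:
  16: hit index 4
  17: hit index 4
  18: stage result 27
Execution walk:
  bind_quota([6, 5, 6, 3, 9, 1]) -> 9  [called from grade_run, line 29]
  gauge_drift([6, 5, 6, 3, 9, 1], 9) -> 1  [called from grade_run, line 30]
  sum_active(9, 1) -> 18  [called from grade_run, line 32]
  grade_run([6, 5, 6, 3, 9, 1], 9) -> 18  [called from main, line 52]
  weigh_samples([6, 5, 6, 3, 9, 1], 9) -> 4  [called from locate_pivot, line 43]
  locate_pivot([6, 5, 6, 3, 9, 1], 9) -> 12  [called from main, line 54]
Log origins:
  1 — main, line 51
  2 — grade_run, line 28
  3 — bind_quota, line 2
  4 — bind_quota, line 7
  5 — gauge_drift, line 11
  6-11 — gauge_drift, line 16
  12 — grade_run, line 31
  13 — main, line 53
  14 — locate_pivot, line 42
  15 — weigh_samples, line 35
  16 — weigh_samples, line 38
  17 — locate_pivot, line 44
  18 — main, line 55
A correct fix: line 46: replace `width` with `base`.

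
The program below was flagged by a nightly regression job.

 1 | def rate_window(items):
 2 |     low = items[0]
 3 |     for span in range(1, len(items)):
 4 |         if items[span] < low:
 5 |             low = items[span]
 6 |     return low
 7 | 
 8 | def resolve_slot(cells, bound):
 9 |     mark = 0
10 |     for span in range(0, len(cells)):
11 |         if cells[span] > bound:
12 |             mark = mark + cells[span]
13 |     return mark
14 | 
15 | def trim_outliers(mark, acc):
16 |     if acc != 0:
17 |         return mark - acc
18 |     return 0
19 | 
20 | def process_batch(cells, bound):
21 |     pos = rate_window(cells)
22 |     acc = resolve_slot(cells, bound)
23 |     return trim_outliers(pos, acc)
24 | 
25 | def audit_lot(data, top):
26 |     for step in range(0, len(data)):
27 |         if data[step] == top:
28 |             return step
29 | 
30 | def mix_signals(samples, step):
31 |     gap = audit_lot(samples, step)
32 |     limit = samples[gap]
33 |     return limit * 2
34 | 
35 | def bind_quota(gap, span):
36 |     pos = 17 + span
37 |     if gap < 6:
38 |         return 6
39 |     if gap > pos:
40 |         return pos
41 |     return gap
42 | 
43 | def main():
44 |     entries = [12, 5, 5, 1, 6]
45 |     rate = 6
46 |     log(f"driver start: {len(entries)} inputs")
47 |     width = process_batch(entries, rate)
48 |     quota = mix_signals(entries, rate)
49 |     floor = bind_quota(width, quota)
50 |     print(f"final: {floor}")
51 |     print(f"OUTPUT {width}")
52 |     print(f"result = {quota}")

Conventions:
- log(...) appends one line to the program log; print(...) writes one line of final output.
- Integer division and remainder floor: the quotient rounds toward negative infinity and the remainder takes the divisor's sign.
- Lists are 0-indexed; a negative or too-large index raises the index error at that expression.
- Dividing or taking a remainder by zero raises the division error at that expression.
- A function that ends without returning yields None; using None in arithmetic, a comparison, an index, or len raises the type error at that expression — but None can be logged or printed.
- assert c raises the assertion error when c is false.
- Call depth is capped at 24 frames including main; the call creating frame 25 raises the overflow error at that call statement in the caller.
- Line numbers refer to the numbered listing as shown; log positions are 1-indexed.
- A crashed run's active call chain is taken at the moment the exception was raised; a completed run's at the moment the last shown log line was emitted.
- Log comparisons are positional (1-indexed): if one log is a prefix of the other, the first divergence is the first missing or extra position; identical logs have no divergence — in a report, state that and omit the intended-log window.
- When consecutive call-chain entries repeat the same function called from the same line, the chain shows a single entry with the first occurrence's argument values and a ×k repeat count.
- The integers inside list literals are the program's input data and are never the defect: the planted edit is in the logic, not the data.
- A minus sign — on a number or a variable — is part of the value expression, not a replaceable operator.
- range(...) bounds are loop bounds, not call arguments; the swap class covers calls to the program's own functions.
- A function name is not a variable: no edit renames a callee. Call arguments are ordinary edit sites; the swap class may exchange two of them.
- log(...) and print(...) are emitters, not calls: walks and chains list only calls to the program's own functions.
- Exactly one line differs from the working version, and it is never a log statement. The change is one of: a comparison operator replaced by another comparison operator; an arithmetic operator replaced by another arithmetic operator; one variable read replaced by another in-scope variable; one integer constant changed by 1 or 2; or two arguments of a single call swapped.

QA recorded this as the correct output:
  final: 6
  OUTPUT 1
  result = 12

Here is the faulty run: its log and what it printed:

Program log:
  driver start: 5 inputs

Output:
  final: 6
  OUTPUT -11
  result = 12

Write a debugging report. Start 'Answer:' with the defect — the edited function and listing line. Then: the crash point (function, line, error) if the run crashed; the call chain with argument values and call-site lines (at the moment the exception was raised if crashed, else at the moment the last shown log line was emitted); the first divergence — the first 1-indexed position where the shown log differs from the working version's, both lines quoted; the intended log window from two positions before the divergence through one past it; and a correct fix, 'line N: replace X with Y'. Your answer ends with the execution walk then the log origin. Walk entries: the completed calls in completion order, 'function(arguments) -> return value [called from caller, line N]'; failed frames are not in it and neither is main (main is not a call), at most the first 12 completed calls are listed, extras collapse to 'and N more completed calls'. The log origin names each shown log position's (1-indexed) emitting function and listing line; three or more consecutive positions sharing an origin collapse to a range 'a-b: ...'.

Answer: the defect is in trim_outliers at line 17.
Key fact: Every logged value matches the working version; the printed result is what differs.
Call chain: main.
First divergence: none (the log streams are identical).
Execution walk:
  rate_window([12, 5, 5, 1, 6]) -> 1  [called from process_batch, line 21]
  resolve_slot([12, 5, 5, 1, 6], 6) -> 12  [called from process_batch, line 22]
  trim_outliers(1, 12) -> -11  [called from process_batch, line 23]
  process_batch([12, 5, 5, 1, 6], 6) -> -11  [called from main, line 47]
  audit_lot([12, 5, 5, 1, 6], 6) -> 4  [called from mix_signals, line 31]
  mix_signals([12, 5, 5, 1, 6], 6) -> 12  [called from main, line 48]
  bind_quota(-11, 12) -> 6  [called from main, line 49]
Origin of each log line:
  1: logged in main at line 46
A correct fix: line 17: replace `-` with `%`.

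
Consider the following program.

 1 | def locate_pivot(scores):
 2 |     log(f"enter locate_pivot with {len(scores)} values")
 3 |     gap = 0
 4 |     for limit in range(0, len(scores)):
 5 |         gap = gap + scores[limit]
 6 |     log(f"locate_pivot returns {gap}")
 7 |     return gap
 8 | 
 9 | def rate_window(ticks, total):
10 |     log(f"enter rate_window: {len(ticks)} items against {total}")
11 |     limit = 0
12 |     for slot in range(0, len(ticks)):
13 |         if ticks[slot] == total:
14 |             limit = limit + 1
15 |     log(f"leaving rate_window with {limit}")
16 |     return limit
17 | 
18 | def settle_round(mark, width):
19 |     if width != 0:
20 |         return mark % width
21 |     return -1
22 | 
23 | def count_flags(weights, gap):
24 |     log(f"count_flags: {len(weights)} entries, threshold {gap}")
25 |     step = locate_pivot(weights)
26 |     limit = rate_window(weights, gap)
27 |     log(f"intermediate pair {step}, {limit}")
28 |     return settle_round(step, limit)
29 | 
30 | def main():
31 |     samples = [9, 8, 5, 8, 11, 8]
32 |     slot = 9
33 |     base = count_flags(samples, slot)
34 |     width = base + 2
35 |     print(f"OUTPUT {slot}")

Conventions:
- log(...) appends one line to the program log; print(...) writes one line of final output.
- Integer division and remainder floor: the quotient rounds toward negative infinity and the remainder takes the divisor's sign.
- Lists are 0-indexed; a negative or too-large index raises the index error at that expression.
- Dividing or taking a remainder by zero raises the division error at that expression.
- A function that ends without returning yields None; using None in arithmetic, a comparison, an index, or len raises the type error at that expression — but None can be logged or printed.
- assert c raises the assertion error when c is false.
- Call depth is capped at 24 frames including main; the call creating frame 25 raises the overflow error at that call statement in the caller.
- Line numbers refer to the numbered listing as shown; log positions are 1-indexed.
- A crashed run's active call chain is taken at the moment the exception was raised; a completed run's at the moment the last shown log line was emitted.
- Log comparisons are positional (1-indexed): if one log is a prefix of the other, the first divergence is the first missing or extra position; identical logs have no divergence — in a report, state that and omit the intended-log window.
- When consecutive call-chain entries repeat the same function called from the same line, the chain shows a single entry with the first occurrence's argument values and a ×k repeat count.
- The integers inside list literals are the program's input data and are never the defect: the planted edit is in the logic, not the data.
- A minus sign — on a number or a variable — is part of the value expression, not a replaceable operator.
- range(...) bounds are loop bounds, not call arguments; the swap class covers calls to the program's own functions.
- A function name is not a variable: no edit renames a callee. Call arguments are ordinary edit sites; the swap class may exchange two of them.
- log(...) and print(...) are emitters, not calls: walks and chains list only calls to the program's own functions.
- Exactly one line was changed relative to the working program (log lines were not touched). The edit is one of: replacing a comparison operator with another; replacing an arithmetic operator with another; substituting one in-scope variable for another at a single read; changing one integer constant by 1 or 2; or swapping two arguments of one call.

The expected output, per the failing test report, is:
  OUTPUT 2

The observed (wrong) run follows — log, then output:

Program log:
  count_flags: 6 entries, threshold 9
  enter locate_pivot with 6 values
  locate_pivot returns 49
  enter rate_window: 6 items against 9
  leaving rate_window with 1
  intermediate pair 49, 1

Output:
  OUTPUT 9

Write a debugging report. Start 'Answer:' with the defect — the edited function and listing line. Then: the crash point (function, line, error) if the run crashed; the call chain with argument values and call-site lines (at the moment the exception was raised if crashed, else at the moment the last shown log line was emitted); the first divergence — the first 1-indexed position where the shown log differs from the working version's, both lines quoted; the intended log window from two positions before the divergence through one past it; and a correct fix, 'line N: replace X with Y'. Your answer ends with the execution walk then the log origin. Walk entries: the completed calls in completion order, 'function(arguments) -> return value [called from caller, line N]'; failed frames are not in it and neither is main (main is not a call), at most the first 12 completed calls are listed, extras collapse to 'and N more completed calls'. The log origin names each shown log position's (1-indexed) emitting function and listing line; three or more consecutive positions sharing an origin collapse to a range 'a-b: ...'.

Answer: the defect is in main at line 35.
The tell: The logs agree in full; only the final output differs.
Call chain: main -> count_flags([9, 8, 5, 8, 11, 8], 9) (called at line 33).
First divergence: none; the two logs match at every position.
Execution walk:
  locate_pivot([9, 8, 5, 8, 11, 8]) -> 49  [called from count_flags, line 25]
  rate_window([9, 8, 5, 8, 11, 8], 9) -> 1  [called from count_flags, line 26]
  settle_round(49, 1) -> 0  [called from count_flags, line 28]
  count_flags([9, 8, 5, 8, 11, 8], 9) -> 0  [called from main, line 33]
Log line origins:
  1: from count_flags, line 24
  2: from locate_pivot, line 2
  3: from locate_pivot, line 6
  4: from rate_window, line 10
  5: from rate_window, line 15
  6: from count_flags, line 27
A correct fix: line 35: replace `slot` with `width`.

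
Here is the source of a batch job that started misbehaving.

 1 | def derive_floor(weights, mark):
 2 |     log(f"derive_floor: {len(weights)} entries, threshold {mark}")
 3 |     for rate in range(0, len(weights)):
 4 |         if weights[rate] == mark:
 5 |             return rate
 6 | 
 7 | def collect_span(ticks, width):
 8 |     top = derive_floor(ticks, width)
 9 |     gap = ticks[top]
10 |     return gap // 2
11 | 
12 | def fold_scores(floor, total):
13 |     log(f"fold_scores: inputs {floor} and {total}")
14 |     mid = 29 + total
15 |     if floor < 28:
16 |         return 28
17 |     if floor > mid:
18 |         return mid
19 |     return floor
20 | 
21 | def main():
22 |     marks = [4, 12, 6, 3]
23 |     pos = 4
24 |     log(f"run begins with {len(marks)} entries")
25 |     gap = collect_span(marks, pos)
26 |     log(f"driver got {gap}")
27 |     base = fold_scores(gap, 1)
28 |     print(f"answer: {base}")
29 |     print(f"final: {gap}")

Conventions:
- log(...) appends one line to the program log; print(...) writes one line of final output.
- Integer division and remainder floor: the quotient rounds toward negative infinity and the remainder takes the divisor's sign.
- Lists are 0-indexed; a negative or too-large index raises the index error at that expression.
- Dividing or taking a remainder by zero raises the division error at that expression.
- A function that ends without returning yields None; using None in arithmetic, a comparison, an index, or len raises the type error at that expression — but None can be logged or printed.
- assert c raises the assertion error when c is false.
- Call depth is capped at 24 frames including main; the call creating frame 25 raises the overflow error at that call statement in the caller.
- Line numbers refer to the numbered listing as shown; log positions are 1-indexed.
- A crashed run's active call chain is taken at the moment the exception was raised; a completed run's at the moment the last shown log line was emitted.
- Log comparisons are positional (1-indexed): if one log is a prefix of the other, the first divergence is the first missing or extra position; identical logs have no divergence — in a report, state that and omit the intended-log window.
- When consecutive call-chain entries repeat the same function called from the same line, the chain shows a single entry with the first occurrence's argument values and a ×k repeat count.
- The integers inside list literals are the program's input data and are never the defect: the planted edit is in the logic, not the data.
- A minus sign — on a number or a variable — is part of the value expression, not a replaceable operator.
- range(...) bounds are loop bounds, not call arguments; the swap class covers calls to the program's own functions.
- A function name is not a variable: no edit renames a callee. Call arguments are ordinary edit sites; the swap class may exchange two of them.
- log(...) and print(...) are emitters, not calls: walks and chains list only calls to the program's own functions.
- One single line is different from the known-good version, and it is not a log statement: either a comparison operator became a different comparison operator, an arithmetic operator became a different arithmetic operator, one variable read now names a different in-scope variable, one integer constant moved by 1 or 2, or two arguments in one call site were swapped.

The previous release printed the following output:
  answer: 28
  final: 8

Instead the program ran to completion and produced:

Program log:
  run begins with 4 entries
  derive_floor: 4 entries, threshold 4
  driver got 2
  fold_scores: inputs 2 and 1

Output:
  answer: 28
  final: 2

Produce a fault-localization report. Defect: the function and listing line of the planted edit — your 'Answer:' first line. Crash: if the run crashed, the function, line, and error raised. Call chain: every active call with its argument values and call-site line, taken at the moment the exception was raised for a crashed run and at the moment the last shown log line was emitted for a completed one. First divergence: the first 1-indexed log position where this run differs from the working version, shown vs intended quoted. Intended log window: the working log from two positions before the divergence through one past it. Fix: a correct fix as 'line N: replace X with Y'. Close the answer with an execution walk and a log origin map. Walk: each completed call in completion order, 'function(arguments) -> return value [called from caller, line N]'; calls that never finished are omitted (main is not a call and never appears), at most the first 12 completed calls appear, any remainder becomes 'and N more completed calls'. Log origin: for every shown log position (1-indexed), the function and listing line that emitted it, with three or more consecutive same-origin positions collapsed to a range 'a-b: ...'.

Answer: the defect is in collect_span at line 10.
Key fact: At log position 3 the runs split — shown 'driver got 2', but the working version logs 'driver got 8'.
Call chain: main -> fold_scores(2, 1) (called at line 27).
First divergence: at position 3 the run shows 'driver got 2' where the working version logs 'driver got 8'.
Intended log window:
  1: run begins with 4 entries
  2: derive_floor: 4 entries, threshold 4
  3: driver got 8
  4: fold_scores: inputs 8 and 1
Execution walk:
  derive_floor([4, 12, 6, 3], 4) -> 0  [called from collect_span, line 8]
  collect_span([4, 12, 6, 3], 4) -> 2  [called from main, line 25]
  fold_scores(2, 1) -> 28  [called from main, line 27]
Log origin:
  1: from main, line 24
  2: from derive_floor, line 2
  3: from main, line 26
  4: from fold_scores, line 13
A correct fix: line 10: replace `//` with `*`.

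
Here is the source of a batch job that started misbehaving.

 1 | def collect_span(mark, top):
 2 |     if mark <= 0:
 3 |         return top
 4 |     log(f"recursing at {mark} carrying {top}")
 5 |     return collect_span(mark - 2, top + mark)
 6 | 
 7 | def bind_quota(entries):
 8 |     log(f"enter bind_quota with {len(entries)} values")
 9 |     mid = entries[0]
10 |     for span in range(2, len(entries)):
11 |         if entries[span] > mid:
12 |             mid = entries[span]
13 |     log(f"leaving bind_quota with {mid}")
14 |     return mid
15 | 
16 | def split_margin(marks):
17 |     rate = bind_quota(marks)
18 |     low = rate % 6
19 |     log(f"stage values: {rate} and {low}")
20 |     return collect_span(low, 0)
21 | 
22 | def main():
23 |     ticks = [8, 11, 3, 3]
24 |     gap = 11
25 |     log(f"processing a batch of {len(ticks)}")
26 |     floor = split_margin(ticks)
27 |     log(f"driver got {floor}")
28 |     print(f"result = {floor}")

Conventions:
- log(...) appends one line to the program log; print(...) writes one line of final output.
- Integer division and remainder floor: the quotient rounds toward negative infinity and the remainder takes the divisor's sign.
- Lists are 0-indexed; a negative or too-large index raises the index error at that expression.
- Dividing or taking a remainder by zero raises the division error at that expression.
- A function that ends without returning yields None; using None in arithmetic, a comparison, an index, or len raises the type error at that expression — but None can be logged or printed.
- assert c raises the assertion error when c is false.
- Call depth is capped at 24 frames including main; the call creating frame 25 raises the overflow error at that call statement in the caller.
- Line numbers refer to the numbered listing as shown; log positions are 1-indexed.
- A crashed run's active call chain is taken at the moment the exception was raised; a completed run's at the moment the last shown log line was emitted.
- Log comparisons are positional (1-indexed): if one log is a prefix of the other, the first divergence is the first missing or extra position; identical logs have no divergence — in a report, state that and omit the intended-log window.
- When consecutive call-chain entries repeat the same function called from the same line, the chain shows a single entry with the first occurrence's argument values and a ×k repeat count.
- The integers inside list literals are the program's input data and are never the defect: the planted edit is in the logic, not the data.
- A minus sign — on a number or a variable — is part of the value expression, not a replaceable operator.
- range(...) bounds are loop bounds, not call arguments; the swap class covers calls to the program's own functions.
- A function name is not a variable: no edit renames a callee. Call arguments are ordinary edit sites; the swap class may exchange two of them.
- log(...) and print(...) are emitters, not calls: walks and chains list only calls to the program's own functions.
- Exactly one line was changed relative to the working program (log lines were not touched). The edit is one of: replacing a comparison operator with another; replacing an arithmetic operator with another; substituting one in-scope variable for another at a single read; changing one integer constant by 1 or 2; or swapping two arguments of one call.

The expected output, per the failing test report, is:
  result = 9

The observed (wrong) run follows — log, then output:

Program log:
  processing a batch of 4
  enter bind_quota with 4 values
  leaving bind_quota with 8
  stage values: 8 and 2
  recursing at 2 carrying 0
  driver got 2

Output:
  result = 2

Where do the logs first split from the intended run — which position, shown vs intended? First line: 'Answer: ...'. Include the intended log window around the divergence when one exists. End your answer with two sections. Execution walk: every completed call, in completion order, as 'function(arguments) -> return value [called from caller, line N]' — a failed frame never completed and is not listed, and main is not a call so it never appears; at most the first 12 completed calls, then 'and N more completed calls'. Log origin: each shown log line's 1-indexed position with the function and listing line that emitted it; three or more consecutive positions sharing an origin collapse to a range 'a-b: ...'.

Answer: position 3 — shown 'leaving bind_quota with 8', intended 'leaving bind_quota with 11'.
Intended log window:
  1: processing a batch of 4
  2: enter bind_quota with 4 values
  3: leaving bind_quota with 11
  4: stage values: 11 and 5
Execution walk:
  bind_quota([8, 11, 3, 3]) -> 8  [called from split_margin, line 17]
  collect_span(0, 2) -> 2  [called from collect_span, line 5]
  collect_span(2, 0) -> 2  [called from split_margin, line 20]
  split_margin([8, 11, 3, 3]) -> 2  [called from main, line 26]
Log origin:
  1: from main, line 25
  2: from bind_quota, line 8
  3: from bind_quota, line 13
  4: from split_margin, line 19
  5: from collect_span, line 4
  6: from main, line 27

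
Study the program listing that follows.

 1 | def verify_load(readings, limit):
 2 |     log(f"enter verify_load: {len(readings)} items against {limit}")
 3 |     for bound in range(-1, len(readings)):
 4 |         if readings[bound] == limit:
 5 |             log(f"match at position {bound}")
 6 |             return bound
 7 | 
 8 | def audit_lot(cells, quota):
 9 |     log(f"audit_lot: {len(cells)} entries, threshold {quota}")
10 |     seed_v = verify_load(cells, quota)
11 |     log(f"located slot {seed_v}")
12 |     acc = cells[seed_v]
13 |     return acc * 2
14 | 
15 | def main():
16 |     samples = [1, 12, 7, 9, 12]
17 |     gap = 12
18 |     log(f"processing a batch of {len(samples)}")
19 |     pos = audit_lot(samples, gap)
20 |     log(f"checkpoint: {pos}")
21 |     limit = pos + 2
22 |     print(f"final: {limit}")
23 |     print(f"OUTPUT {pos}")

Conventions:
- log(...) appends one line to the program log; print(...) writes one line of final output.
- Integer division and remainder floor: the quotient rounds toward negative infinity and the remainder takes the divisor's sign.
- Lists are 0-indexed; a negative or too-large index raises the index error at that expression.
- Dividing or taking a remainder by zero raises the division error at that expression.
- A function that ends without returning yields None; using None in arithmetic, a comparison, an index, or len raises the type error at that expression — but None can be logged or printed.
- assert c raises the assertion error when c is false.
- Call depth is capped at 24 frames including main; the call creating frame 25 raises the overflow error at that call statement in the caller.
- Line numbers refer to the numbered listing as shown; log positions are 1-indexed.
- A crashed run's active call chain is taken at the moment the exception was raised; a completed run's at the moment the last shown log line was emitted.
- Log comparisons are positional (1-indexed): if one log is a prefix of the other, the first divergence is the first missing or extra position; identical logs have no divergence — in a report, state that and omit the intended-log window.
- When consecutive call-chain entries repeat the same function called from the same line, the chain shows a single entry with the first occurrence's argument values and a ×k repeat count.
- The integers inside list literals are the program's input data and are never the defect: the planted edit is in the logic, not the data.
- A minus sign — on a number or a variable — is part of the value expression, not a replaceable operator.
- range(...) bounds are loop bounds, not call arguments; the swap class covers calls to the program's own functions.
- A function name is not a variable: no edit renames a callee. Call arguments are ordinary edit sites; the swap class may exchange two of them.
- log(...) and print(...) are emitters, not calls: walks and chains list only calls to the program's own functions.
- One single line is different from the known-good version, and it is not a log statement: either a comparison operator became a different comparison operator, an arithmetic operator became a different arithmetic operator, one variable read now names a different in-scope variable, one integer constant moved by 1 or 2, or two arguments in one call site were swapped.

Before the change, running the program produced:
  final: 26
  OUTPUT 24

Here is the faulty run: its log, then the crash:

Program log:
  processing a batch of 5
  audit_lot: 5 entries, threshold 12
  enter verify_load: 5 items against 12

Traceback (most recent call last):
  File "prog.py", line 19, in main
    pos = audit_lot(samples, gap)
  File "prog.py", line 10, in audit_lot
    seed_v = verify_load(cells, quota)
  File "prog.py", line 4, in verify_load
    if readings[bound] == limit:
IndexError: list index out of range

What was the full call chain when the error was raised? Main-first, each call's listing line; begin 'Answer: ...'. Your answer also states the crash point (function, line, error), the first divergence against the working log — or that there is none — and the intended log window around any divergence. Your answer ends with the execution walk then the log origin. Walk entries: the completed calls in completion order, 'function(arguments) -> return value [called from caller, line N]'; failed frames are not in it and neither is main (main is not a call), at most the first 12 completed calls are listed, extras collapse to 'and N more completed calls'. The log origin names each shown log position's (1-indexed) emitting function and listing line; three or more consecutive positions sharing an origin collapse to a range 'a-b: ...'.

Answer: main -> audit_lot (called at line 19) -> verify_load (called at line 10).
Core observation: The log ends early — 3 lines, where the working version next logs 'match at position 1'.
Crash: verify_load, line 4, IndexError.
First divergence: position 4 — after 3 matching lines the faulty run goes silent; intended next line 'match at position 1'.
Intended log window:
  2: audit_lot: 5 entries, threshold 12
  3: enter verify_load: 5 items against 12
  4: match at position 1
  5: located slot 1
Execution walk:
  (no call completed)
Log origins:
  1 — main, line 18
  2 — audit_lot, line 9
  3 — verify_load, line 2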